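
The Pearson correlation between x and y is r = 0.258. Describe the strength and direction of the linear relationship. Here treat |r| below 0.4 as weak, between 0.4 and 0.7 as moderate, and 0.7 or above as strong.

weak positive

r = 0.258 > 0 so the relationship is positive.
|r| = 0.258, which falls in the weak range.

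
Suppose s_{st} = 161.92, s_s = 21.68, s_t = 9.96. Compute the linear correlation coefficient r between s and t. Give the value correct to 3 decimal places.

r = Cov(s,t) / (s_s · s_t) = 161.92 / (21.68 × 9.96)
  = 161.92 / 215.9328 ≈ 0.750

0.750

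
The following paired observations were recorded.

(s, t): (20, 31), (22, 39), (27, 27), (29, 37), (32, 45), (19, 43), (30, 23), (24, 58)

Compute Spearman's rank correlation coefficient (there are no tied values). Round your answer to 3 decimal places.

Rank s: 2, 3, 5, 6, 8, 1, 7, 4
Rank t: 3, 5, 2, 4, 7, 6, 1, 8
d = rank(s) − rank(t): -1, -2, 3, 2, 1, -5, 6, -4; Σd² = 96
ρ = 1 − 6Σd² / [n(n²−1)] = 1 − 6×96 / (8×63) = 1 − 576/504 ≈ -0.143

-0.143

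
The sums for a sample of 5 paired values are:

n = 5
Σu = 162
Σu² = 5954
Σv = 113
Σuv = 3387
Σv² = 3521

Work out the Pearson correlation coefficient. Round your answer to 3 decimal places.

r = (nΣuv − ΣuΣv) / √[(nΣu² − (Σu)²)(nΣv² − (Σv)²)]
Numerator: 5×3387 − 162×113 = -1371
Denominator: √[(29770 − 26244)(17605 − 12769)] = √[3526 × 4836] = 4129.3748
r = -1371 / 4129.3748 ≈ -0.332

-0.332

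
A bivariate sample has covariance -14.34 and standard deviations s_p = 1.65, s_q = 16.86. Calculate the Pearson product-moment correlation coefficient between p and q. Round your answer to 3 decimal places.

-0.515

r = Cov(p,q) / (s_p · s_q) = -14.34 / (1.65 × 16.86)
  = -14.34 / 27.8190 ≈ -0.515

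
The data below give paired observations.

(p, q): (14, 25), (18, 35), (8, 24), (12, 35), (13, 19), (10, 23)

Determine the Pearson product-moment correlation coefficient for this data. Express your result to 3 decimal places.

0.493

n = 6, Σp = 75, Σq = 161, Σp² = 997, Σq² = 4541, Σpq = 2069
nΣpq − ΣpΣq = 12414 − 12075 = 339
nΣp² − (Σp)² = 5982 − 5625 = 357; nΣq² − (Σq)² = 27246 − 25921 = 1325
r = 339 / √(357 × 1325) = 339 / 687.7681 ≈ 0.493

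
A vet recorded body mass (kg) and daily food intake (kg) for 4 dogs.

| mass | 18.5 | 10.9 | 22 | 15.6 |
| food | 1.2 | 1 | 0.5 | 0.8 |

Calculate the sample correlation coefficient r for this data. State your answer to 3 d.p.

n = 4, Σx = 67, Σy = 3.5, Σx² = 1188.42, Σy² = 3.33, Σxy = 56.58
nΣxy − ΣxΣy = 226.32 − 234.5 = -8.18
nΣx² − (Σx)² = 4753.68 − 4489 = 264.68; nΣy² − (Σy)² = 13.32 − 12.25 = 1.07
r = -8.18 / √(264.68 × 1.07) = -8.18 / 16.8288 ≈ -0.486

-0.486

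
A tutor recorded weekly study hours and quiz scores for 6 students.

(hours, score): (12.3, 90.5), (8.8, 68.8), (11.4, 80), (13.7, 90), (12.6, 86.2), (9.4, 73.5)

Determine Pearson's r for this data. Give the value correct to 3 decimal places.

n = 6, Σx = 68.2, Σy = 489, Σx² = 793.5, Σy² = 40256.38, Σxy = 5640.61
nΣxy − ΣxΣy = 33843.66 − 33349.8 = 493.86
nΣx² − (Σx)² = 4761 − 4651.24 = 109.76; nΣy² − (Σy)² = 241538.28 − 239121 = 2417.28
r = 493.86 / √(109.76 × 2417.28) = 493.86 / 515.0929 ≈ 0.959

0.959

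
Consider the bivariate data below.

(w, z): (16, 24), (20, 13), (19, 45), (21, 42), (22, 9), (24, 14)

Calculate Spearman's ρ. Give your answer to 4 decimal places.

-0.4857

Rank w: 1, 3, 2, 4, 5, 6
Rank z: 4, 2, 6, 5, 1, 3
d = rank(w) − rank(z): -3, 1, -4, -1, 4, 3; Σd² = 52
ρ = 1 − 6Σd² / [n(n²−1)] = 1 − 6×52 / (6×35) = 1 − 312/210 ≈ -0.4857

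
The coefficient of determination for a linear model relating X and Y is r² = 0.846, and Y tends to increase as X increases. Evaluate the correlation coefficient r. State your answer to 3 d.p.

0.920

|r| = √0.846 = 0.920
The association is positive, so r = 0.920.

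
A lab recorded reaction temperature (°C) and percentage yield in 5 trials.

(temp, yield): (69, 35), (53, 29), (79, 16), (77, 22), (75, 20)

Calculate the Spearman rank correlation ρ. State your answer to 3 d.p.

Rank temp: 2, 1, 5, 4, 3
Rank yield: 5, 4, 1, 3, 2
d = rank(temp) − rank(yield): -3, -3, 4, 1, 1; Σd² = 36
ρ = 1 − 6Σd² / [n(n²−1)] = 1 − 6×36 / (5×24) = 1 − 216/120 ≈ -0.800

-0.800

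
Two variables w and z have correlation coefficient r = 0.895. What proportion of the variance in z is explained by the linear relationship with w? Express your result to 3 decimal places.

0.801

r² = (0.895)² = 0.801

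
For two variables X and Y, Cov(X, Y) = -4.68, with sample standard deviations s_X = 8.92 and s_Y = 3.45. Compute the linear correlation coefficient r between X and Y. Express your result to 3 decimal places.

r = Cov(X,Y) / (s_X · s_Y) = -4.68 / (8.92 × 3.45)
  = -4.68 / 30.7740 ≈ -0.152

-0.152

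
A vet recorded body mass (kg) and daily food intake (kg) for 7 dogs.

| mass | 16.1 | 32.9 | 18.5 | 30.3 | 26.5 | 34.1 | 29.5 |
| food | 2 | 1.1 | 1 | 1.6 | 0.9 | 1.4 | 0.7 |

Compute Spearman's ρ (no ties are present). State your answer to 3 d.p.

0.000

Rank mass: 1, 6, 2, 5, 3, 7, 4
Rank food: 7, 4, 3, 6, 2, 5, 1
d = rank(mass) − rank(food): -6, 2, -1, -1, 1, 2, 3; Σd² = 56
ρ = 1 − 6Σd² / [n(n²−1)] = 1 − 6×56 / (7×48) = 1 − 336/336 ≈ 0.000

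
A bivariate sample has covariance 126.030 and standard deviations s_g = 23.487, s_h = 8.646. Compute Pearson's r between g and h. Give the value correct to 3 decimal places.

0.621

r = Cov(g,h) / (s_g · s_h) = 126.030 / (23.487 × 8.646)
  = 126.030 / 203.0686 ≈ 0.621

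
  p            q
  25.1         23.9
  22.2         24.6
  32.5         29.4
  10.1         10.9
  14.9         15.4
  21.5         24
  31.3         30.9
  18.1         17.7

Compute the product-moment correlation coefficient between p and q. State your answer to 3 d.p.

0.973

n = 8, Σp = 175.7, Σq = 176.8, Σp² = 4272.67, Σq² = 4240.8, Σpq = 4244.6
nΣpq − ΣpΣq = 33956.8 − 31063.76 = 2893.04
nΣp² − (Σp)² = 34181.36 − 30870.49 = 3310.87; nΣq² − (Σq)² = 33926.4 − 31258.24 = 2668.16
r = 2893.04 / √(3310.87 × 2668.16) = 2893.04 / 2972.1929 ≈ 0.973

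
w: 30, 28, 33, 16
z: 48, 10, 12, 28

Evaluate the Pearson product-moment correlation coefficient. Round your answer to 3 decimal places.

-0.146

n = 4, Σw = 107, Σz = 98, Σw² = 3029, Σz² = 3332, Σwz = 2564
nΣwz − ΣwΣz = 10256 − 10486 = -230
nΣw² − (Σw)² = 12116 − 11449 = 667; nΣz² − (Σz)² = 13328 − 9604 = 3724
r = -230 / √(667 × 3724) = -230 / 1576.0419 ≈ -0.146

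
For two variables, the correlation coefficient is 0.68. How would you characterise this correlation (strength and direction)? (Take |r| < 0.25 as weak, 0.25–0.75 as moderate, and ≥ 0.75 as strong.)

moderate positive

r = 0.68 > 0 so the relationship is positive.
|r| = 0.68, which falls in the moderate range.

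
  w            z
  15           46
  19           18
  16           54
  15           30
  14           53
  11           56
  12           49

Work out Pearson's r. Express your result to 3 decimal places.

-0.738

n = 7, Σw = 102, Σz = 306, Σw² = 1528, Σz² = 14602, Σwz = 4292
nΣwz − ΣwΣz = 30044 − 31212 = -1168
nΣw² − (Σw)² = 10696 − 10404 = 292; nΣz² − (Σz)² = 102214 − 93636 = 8578
r = -1168 / √(292 × 8578) = -1168 / 1582.6484 ≈ -0.738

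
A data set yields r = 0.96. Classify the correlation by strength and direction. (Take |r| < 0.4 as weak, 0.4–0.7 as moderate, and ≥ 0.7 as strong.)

strong positive

r = 0.96 > 0 so the relationship is positive.
|r| = 0.96, which falls in the strong range.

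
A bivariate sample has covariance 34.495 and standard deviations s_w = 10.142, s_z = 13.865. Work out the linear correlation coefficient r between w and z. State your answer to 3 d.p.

r = Cov(w,z) / (s_w · s_z) = 34.495 / (10.142 × 13.865)
  = 34.495 / 140.6188 ≈ 0.245

0.245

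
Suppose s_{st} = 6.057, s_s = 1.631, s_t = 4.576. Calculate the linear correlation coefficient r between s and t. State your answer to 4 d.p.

0.8116

r = Cov(s,t) / (s_s · s_t) = 6.057 / (1.631 × 4.576)
  = 6.057 / 7.4635 ≈ 0.8116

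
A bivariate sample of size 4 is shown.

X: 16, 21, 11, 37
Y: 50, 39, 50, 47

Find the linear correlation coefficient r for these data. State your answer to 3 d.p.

-0.253

n = 4, ΣX = 85, ΣY = 186, ΣX² = 2187, ΣY² = 8730, ΣXY = 3908
nΣXY − ΣXΣY = 15632 − 15810 = -178
nΣX² − (ΣX)² = 8748 − 7225 = 1523; nΣY² − (ΣY)² = 34920 − 34596 = 324
r = -178 / √(1523 × 324) = -178 / 702.4614 ≈ -0.253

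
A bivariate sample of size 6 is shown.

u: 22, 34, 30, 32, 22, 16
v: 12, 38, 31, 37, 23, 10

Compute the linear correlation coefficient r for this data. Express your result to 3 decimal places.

0.953

n = 6, Σu = 156, Σv = 151, Σu² = 4304, Σv² = 4547, Σuv = 4336
nΣuv − ΣuΣv = 26016 − 23556 = 2460
nΣu² − (Σu)² = 25824 − 24336 = 1488; nΣv² − (Σv)² = 27282 − 22801 = 4481
r = 2460 / √(1488 × 4481) = 2460 / 2582.1944 ≈ 0.953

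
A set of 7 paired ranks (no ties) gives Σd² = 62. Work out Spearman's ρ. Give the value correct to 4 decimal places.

-0.1071

ρ = 1 − 6Σd² / [n(n²−1)] = 1 − 6×62 / (7×48)
  = 1 − 372/336 = 1 − 1.10714 ≈ -0.1071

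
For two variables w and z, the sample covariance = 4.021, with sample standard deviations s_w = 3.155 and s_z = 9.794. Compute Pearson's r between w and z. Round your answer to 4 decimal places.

0.1301

r = Cov(w,z) / (s_w · s_z) = 4.021 / (3.155 × 9.794)
  = 4.021 / 30.9001 ≈ 0.1301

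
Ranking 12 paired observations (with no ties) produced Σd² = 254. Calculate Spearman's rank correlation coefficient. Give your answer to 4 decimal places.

0.1119

ρ = 1 − 6Σd² / [n(n²−1)] = 1 − 6×254 / (12×143)
  = 1 − 1524/1716 = 1 − 0.88811 ≈ 0.1119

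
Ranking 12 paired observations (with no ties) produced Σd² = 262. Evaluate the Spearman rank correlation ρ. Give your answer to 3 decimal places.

ρ = 1 − 6Σd² / [n(n²−1)] = 1 − 6×262 / (12×143)
  = 1 − 1572/1716 = 1 − 0.9161 ≈ 0.084

0.084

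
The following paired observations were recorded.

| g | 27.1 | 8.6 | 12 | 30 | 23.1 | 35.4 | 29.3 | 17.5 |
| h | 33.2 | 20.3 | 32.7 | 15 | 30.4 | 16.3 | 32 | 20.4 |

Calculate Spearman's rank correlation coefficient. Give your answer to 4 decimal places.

-0.3333

Rank g: 5, 1, 2, 7, 4, 8, 6, 3
Rank h: 8, 3, 7, 1, 5, 2, 6, 4
d = rank(g) − rank(h): -3, -2, -5, 6, -1, 6, 0, -1; Σd² = 112
ρ = 1 − 6Σd² / [n(n²−1)] = 1 − 6×112 / (8×63) = 1 − 672/504 ≈ -0.3333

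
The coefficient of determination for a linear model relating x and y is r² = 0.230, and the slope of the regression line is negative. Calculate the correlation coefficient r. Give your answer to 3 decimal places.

|r| = √0.230 = 0.480
The association is negative, so r = −0.480.

-0.480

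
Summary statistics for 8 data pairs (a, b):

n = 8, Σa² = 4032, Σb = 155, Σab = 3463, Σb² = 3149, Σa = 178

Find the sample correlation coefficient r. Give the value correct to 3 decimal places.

r = (nΣab − ΣaΣb) / √[(nΣa² − (Σa)²)(nΣb² − (Σb)²)]
Numerator: 8×3463 − 178×155 = 114
Denominator: √[(32256 − 31684)(25192 − 24025)] = √[572 × 1167] = 817.0214
r = 114 / 817.0214 ≈ 0.140

0.140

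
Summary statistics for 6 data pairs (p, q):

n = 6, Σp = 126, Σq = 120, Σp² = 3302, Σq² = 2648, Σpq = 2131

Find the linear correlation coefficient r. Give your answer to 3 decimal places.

r = (nΣpq − ΣpΣq) / √[(nΣp² − (Σp)²)(nΣq² − (Σq)²)]
Numerator: 6×2131 − 126×120 = -2334
Denominator: √[(19812 − 15876)(15888 − 14400)] = √[3936 × 1488] = 2420.0760
r = -2334 / 2420.0760 ≈ -0.964

-0.964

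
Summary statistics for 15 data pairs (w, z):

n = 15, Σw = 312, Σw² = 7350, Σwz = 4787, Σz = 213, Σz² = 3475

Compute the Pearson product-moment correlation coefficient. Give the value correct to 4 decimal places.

r = (nΣwz − ΣwΣz) / √[(nΣw² − (Σw)²)(nΣz² − (Σz)²)]
Numerator: 15×4787 − 312×213 = 5349
Denominator: √[(110250 − 97344)(52125 − 45369)] = √[12906 × 6756] = 9337.7158
r = 5349 / 9337.7158 ≈ 0.5728

0.5728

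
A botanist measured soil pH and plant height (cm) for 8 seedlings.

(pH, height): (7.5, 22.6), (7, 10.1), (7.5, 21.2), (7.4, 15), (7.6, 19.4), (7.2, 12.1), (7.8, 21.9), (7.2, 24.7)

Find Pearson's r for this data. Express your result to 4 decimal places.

n = 8, Σx = 59.2, Σy = 147, Σx² = 438.54, Σy² = 2899.68, Σxy = 1093.42
nΣxy − ΣxΣy = 8747.36 − 8702.4 = 44.96
nΣx² − (Σx)² = 3508.32 − 3504.64 = 3.68; nΣy² − (Σy)² = 23197.44 − 21609 = 1588.44
r = 44.96 / √(3.68 × 1588.44) = 44.96 / 76.4556 ≈ 0.5881

0.5881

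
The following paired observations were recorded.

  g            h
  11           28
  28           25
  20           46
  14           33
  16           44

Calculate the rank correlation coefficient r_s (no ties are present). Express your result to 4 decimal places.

0.0000

Rank g: 1, 5, 4, 2, 3
Rank h: 2, 1, 5, 3, 4
d = rank(g) − rank(h): -1, 4, -1, -1, -1; Σd² = 20
ρ = 1 − 6Σd² / [n(n²−1)] = 1 − 6×20 / (5×24) = 1 − 120/120 ≈ 0.0000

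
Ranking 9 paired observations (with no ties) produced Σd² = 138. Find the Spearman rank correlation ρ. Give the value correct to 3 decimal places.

-0.150

ρ = 1 − 6Σd² / [n(n²−1)] = 1 − 6×138 / (9×80)
  = 1 − 828/720 = 1 − 1.1500 ≈ -0.150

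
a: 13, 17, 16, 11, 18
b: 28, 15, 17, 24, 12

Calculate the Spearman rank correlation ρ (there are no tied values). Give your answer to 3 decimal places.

-0.900

Rank a: 2, 4, 3, 1, 5
Rank b: 5, 2, 3, 4, 1
d = rank(a) − rank(b): -3, 2, 0, -3, 4; Σd² = 38
ρ = 1 − 6Σd² / [n(n²−1)] = 1 − 6×38 / (5×24) = 1 − 228/120 ≈ -0.900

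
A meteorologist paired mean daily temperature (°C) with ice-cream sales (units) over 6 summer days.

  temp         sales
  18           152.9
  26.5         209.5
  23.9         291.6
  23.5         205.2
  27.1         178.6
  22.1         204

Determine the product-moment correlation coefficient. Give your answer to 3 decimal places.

0.313

n = 6, Σx = 141.1, Σy = 1241.8, Σx² = 3372.53, Σy² = 267920.22, Σxy = 29443.85
nΣxy − ΣxΣy = 176663.1 − 175217.98 = 1445.12
nΣx² − (Σx)² = 20235.18 − 19909.21 = 325.97; nΣy² − (Σy)² = 1607521.32 − 1542067.24 = 65454.08
r = 1445.12 / √(325.97 × 65454.08) = 1445.12 / 4619.0980 ≈ 0.313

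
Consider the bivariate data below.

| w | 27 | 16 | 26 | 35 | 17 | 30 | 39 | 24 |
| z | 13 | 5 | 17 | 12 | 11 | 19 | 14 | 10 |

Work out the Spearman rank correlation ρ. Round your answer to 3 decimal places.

0.667

Rank w: 5, 1, 4, 7, 2, 6, 8, 3
Rank z: 5, 1, 7, 4, 3, 8, 6, 2
d = rank(w) − rank(z): 0, 0, -3, 3, -1, -2, 2, 1; Σd² = 28
ρ = 1 − 6Σd² / [n(n²−1)] = 1 − 6×28 / (8×63) = 1 − 168/504 ≈ 0.667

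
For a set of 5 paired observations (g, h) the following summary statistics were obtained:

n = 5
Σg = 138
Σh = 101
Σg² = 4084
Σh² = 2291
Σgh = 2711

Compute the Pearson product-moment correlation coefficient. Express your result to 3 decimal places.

-0.292

r = (nΣgh − ΣgΣh) / √[(nΣg² − (Σg)²)(nΣh² − (Σh)²)]
Numerator: 5×2711 − 138×101 = -383
Denominator: √[(20420 − 19044)(11455 − 10201)] = √[1376 × 1254] = 1313.5844
r = -383 / 1313.5844 ≈ -0.292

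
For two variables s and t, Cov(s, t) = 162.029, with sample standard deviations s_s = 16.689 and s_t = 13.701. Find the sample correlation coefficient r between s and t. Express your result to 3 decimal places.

0.709

r = Cov(s,t) / (s_s · s_t) = 162.029 / (16.689 × 13.701)
  = 162.029 / 228.6560 ≈ 0.709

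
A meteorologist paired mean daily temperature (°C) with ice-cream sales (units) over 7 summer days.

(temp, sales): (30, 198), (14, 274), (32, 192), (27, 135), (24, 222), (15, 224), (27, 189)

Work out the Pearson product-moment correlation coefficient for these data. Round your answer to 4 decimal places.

n = 7, Σx = 169, Σy = 1434, Σx² = 4379, Σy² = 304550, Σxy = 33356
nΣxy − ΣxΣy = 233492 − 242346 = -8854
nΣx² − (Σx)² = 30653 − 28561 = 2092; nΣy² − (Σy)² = 2131850 − 2056356 = 75494
r = -8854 / √(2092 × 75494) = -8854 / 12567.1575 ≈ -0.7045

-0.7045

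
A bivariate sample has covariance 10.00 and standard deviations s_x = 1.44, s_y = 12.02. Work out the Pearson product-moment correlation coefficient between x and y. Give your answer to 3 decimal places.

r = Cov(x,y) / (s_x · s_y) = 10.00 / (1.44 × 12.02)
  = 10.00 / 17.3088 ≈ 0.578

0.578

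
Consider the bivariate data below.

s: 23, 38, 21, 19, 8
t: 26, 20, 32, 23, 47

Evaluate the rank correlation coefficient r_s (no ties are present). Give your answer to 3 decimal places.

Rank s: 4, 5, 3, 2, 1
Rank t: 3, 1, 4, 2, 5
d = rank(s) − rank(t): 1, 4, -1, 0, -4; Σd² = 34
ρ = 1 − 6Σd² / [n(n²−1)] = 1 − 6×34 / (5×24) = 1 − 204/120 ≈ -0.700

-0.700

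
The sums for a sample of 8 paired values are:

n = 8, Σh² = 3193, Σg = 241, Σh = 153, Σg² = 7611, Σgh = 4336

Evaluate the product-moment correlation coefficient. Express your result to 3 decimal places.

-0.893

r = (nΣgh − ΣgΣh) / √[(nΣg² − (Σg)²)(nΣh² − (Σh)²)]
Numerator: 8×4336 − 241×153 = -2185
Denominator: √[(60888 − 58081)(25544 − 23409)] = √[2807 × 2135] = 2448.0492
r = -2185 / 2448.0492 ≈ -0.893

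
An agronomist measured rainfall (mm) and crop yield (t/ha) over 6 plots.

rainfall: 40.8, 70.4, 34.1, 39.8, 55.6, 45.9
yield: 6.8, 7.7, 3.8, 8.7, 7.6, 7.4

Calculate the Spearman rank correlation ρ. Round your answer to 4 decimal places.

Rank rainfall: 3, 6, 1, 2, 5, 4
Rank yield: 2, 5, 1, 6, 4, 3
d = rank(rainfall) − rank(yield): 1, 1, 0, -4, 1, 1; Σd² = 20
ρ = 1 − 6Σd² / [n(n²−1)] = 1 − 6×20 / (6×35) = 1 − 120/210 ≈ 0.4286

0.4286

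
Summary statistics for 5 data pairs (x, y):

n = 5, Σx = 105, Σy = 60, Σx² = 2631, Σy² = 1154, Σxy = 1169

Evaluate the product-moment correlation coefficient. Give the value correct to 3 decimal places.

r = (nΣxy − ΣxΣy) / √[(nΣx² − (Σx)²)(nΣy² − (Σy)²)]
Numerator: 5×1169 − 105×60 = -455
Denominator: √[(13155 − 11025)(5770 − 3600)] = √[2130 × 2170] = 2149.9070
r = -455 / 2149.9070 ≈ -0.212

-0.212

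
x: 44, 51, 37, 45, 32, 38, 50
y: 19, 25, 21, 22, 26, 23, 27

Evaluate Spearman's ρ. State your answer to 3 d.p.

0.214

Rank x: 4, 7, 2, 5, 1, 3, 6
Rank y: 1, 5, 2, 3, 6, 4, 7
d = rank(x) − rank(y): 3, 2, 0, 2, -5, -1, -1; Σd² = 44
ρ = 1 − 6Σd² / [n(n²−1)] = 1 − 6×44 / (7×48) = 1 − 264/336 ≈ 0.214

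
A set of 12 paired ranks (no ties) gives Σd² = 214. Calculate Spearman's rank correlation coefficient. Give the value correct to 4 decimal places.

0.2517

ρ = 1 − 6Σd² / [n(n²−1)] = 1 − 6×214 / (12×143)
  = 1 − 1284/1716 = 1 − 0.74825 ≈ 0.2517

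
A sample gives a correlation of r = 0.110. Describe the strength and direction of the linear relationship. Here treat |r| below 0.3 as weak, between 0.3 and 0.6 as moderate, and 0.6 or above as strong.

weak positive

r = 0.110 > 0 so the relationship is positive.
|r| = 0.110, which falls in the weak range.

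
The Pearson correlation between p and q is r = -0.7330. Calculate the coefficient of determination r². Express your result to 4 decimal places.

r² = (-0.7330)² = 0.5373

0.5373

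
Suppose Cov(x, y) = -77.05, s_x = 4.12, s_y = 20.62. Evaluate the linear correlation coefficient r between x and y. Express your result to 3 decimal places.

r = Cov(x,y) / (s_x · s_y) = -77.05 / (4.12 × 20.62)
  = -77.05 / 84.9544 ≈ -0.907

-0.907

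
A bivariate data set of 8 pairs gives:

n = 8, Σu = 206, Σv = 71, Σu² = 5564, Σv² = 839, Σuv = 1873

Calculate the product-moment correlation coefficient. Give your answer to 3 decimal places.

r = (nΣuv − ΣuΣv) / √[(nΣu² − (Σu)²)(nΣv² − (Σv)²)]
Numerator: 8×1873 − 206×71 = 358
Denominator: √[(44512 − 42436)(6712 − 5041)] = √[2076 × 1671] = 1862.5241
r = 358 / 1862.5241 ≈ 0.192

0.192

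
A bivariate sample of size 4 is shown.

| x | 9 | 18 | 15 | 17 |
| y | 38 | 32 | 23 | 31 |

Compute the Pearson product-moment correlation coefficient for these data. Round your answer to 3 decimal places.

-0.523

n = 4, Σx = 59, Σy = 124, Σx² = 919, Σy² = 3958, Σxy = 1790
nΣxy − ΣxΣy = 7160 − 7316 = -156
nΣx² − (Σx)² = 3676 − 3481 = 195; nΣy² − (Σy)² = 15832 − 15376 = 456
r = -156 / √(195 × 456) = -156 / 298.1946 ≈ -0.523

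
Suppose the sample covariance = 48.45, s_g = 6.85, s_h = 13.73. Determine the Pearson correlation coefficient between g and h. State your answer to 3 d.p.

r = Cov(g,h) / (s_g · s_h) = 48.45 / (6.85 × 13.73)
  = 48.45 / 94.0505 ≈ 0.515

0.515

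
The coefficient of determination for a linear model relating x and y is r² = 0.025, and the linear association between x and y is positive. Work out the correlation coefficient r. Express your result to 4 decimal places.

0.1581

|r| = √0.025 = 0.1581
The association is positive, so r = 0.1581.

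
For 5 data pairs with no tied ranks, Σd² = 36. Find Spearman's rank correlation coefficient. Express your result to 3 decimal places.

-0.800

ρ = 1 − 6Σd² / [n(n²−1)] = 1 − 6×36 / (5×24)
  = 1 − 216/120 = 1 − 1.8000 ≈ -0.800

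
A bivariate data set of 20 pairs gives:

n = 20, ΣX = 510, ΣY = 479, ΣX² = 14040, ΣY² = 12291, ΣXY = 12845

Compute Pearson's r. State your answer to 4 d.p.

0.6848

r = (nΣXY − ΣXΣY) / √[(nΣX² − (ΣX)²)(nΣY² − (ΣY)²)]
Numerator: 20×12845 − 510×479 = 12610
Denominator: √[(280800 − 260100)(245820 − 229441)] = √[20700 × 16379] = 18413.1828
r = 12610 / 18413.1828 ≈ 0.6848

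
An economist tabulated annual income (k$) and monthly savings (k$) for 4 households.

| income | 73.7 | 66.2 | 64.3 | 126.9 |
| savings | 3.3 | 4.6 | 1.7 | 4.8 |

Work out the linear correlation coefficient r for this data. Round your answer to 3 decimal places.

0.582

n = 4, Σx = 331.1, Σy = 14.4, Σx² = 30052.23, Σy² = 57.98, Σxy = 1266.16
nΣxy − ΣxΣy = 5064.64 − 4767.84 = 296.8
nΣx² − (Σx)² = 120208.92 − 109627.21 = 10581.71; nΣy² − (Σy)² = 231.92 − 207.36 = 24.56
r = 296.8 / √(10581.71 × 24.56) = 296.8 / 509.7909 ≈ 0.582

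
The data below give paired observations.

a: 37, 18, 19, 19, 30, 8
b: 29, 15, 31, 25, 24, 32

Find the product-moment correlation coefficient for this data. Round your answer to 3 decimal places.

n = 6, Σa = 131, Σb = 156, Σa² = 3379, Σb² = 4252, Σab = 3383
nΣab − ΣaΣb = 20298 − 20436 = -138
nΣa² − (Σa)² = 20274 − 17161 = 3113; nΣb² − (Σb)² = 25512 − 24336 = 1176
r = -138 / √(3113 × 1176) = -138 / 1913.3447 ≈ -0.072

-0.072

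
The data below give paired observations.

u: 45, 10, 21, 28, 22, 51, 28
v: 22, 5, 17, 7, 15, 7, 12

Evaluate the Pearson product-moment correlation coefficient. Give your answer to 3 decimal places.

0.238

n = 7, Σu = 205, Σv = 85, Σu² = 7219, Σv² = 1265, Σuv = 2616
nΣuv − ΣuΣv = 18312 − 17425 = 887
nΣu² − (Σu)² = 50533 − 42025 = 8508; nΣv² − (Σv)² = 8855 − 7225 = 1630
r = 887 / √(8508 × 1630) = 887 / 3723.9817 ≈ 0.238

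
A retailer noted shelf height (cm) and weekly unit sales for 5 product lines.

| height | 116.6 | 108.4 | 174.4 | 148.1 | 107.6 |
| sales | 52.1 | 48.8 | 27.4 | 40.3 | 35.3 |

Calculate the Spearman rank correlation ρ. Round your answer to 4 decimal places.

Rank height: 3, 2, 5, 4, 1
Rank sales: 5, 4, 1, 3, 2
d = rank(height) − rank(sales): -2, -2, 4, 1, -1; Σd² = 26
ρ = 1 − 6Σd² / [n(n²−1)] = 1 − 6×26 / (5×24) = 1 − 156/120 ≈ -0.3000

-0.3000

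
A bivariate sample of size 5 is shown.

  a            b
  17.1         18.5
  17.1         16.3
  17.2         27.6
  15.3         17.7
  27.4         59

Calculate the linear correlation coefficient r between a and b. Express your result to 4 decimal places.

n = 5, Σa = 94.1, Σb = 139.1, Σa² = 1865.51, Σb² = 5163.99, Σab = 2957.21
nΣab − ΣaΣb = 14786.05 − 13089.31 = 1696.74
nΣa² − (Σa)² = 9327.55 − 8854.81 = 472.74; nΣb² − (Σb)² = 25819.95 − 19348.81 = 6471.14
r = 1696.74 / √(472.74 × 6471.14) = 1696.74 / 1749.0474 ≈ 0.9701

0.9701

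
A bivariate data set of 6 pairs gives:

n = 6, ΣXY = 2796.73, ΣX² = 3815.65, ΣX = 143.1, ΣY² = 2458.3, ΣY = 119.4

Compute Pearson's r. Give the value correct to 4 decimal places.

r = (nΣXY − ΣXΣY) / √[(nΣX² − (ΣX)²)(nΣY² − (ΣY)²)]
Numerator: 6×2796.73 − 143.1×119.4 = -305.76
Denominator: √[(22893.9 − 20477.61)(14749.8 − 14256.36)] = √[2416.29 × 493.44] = 1091.9222
r = -305.76 / 1091.9222 ≈ -0.2800

-0.2800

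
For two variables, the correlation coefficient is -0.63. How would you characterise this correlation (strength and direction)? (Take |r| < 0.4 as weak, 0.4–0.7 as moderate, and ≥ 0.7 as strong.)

moderate negative

r = -0.63 < 0 so the relationship is negative.
|r| = 0.63, which falls in the moderate range.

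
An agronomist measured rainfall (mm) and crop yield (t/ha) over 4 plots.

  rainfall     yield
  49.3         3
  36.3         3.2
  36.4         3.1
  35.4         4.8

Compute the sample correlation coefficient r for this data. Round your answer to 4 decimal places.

-0.4706

n = 4, Σx = 157.4, Σy = 14.1, Σx² = 6326.3, Σy² = 51.89, Σxy = 546.82
nΣxy − ΣxΣy = 2187.28 − 2219.34 = -32.06
nΣx² − (Σx)² = 25305.2 − 24774.76 = 530.44; nΣy² − (Σy)² = 207.56 − 198.81 = 8.75
r = -32.06 / √(530.44 × 8.75) = -32.06 / 68.1275 ≈ -0.4706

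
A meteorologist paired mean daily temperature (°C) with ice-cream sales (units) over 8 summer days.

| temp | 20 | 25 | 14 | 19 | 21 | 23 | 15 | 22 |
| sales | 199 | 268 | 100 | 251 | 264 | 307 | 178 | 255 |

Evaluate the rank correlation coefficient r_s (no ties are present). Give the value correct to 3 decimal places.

Rank temp: 4, 8, 1, 3, 5, 7, 2, 6
Rank sales: 3, 7, 1, 4, 6, 8, 2, 5
d = rank(temp) − rank(sales): 1, 1, 0, -1, -1, -1, 0, 1; Σd² = 6
ρ = 1 − 6Σd² / [n(n²−1)] = 1 − 6×6 / (8×63) = 1 − 36/504 ≈ 0.929

0.929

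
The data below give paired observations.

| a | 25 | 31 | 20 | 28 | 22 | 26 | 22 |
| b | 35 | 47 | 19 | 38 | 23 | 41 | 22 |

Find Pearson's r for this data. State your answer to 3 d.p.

0.958

n = 7, Σa = 174, Σb = 225, Σa² = 4414, Σb² = 7933, Σab = 5832
nΣab − ΣaΣb = 40824 − 39150 = 1674
nΣa² − (Σa)² = 30898 − 30276 = 622; nΣb² − (Σb)² = 55531 − 50625 = 4906
r = 1674 / √(622 × 4906) = 1674 / 1746.8635 ≈ 0.958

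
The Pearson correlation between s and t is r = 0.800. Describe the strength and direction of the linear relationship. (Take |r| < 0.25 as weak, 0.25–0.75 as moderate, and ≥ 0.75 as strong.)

r = 0.800 > 0 so the relationship is positive.
|r| = 0.800, which falls in the strong range.

strong positive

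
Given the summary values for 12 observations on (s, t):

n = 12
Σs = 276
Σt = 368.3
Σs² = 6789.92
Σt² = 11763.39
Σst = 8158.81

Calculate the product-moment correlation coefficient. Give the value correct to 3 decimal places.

-0.692

r = (nΣst − ΣsΣt) / √[(nΣs² − (Σs)²)(nΣt² − (Σt)²)]
Numerator: 12×8158.81 − 276×368.3 = -3745.08
Denominator: √[(81479.04 − 76176)(141160.68 − 135644.89)] = √[5303.04 × 5515.79] = 5408.3690
r = -3745.08 / 5408.3690 ≈ -0.692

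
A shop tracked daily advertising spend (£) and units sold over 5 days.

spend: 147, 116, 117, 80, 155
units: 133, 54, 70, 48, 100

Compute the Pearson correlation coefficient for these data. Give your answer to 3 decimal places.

0.839

n = 5, Σx = 615, Σy = 405, Σx² = 79179, Σy² = 37809, Σxy = 53345
nΣxy − ΣxΣy = 266725 − 249075 = 17650
nΣx² − (Σx)² = 395895 − 378225 = 17670; nΣy² − (Σy)² = 189045 − 164025 = 25020
r = 17650 / √(17670 × 25020) = 17650 / 21026.2550 ≈ 0.839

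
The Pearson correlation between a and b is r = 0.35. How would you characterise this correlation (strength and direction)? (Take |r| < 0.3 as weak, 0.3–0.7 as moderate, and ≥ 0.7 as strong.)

r = 0.35 > 0 so the relationship is positive.
|r| = 0.35, which falls in the moderate range.

moderate positive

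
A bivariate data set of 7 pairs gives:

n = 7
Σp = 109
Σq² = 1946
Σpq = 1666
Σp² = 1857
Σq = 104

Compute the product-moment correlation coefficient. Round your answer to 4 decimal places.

0.1841

r = (nΣpq − ΣpΣq) / √[(nΣp² − (Σp)²)(nΣq² − (Σq)²)]
Numerator: 7×1666 − 109×104 = 326
Denominator: √[(12999 − 11881)(13622 − 10816)] = √[1118 × 2806] = 1771.1883
r = 326 / 1771.1883 ≈ 0.1841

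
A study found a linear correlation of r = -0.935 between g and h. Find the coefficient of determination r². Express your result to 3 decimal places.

r² = (-0.935)² = 0.874

0.874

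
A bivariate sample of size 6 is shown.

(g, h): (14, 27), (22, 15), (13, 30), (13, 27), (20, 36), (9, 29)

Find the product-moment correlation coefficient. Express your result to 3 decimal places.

-0.341

n = 6, Σg = 91, Σh = 164, Σg² = 1499, Σh² = 4720, Σgh = 2430
nΣgh − ΣgΣh = 14580 − 14924 = -344
nΣg² − (Σg)² = 8994 − 8281 = 713; nΣh² − (Σh)² = 28320 − 26896 = 1424
r = -344 / √(713 × 1424) = -344 / 1007.6269 ≈ -0.341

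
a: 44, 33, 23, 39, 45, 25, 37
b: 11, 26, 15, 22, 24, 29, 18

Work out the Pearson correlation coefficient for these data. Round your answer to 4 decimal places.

n = 7, Σa = 246, Σb = 145, Σa² = 9094, Σb² = 3247, Σab = 5016
nΣab − ΣaΣb = 35112 − 35670 = -558
nΣa² − (Σa)² = 63658 − 60516 = 3142; nΣb² − (Σb)² = 22729 − 21025 = 1704
r = -558 / √(3142 × 1704) = -558 / 2313.8643 ≈ -0.2412

-0.2412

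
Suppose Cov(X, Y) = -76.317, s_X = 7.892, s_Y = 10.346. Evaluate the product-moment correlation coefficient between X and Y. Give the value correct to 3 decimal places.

r = Cov(X,Y) / (s_X · s_Y) = -76.317 / (7.892 × 10.346)
  = -76.317 / 81.6506 ≈ -0.935

-0.935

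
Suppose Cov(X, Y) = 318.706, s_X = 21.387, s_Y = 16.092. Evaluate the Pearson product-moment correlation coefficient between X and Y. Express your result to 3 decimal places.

r = Cov(X,Y) / (s_X · s_Y) = 318.706 / (21.387 × 16.092)
  = 318.706 / 344.1596 ≈ 0.926

0.926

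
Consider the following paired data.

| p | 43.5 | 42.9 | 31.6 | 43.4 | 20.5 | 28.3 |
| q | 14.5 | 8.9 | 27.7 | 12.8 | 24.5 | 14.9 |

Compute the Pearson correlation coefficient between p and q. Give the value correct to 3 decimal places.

-0.712

n = 6, Σp = 210.2, Σq = 103.3, Σp² = 7835.92, Σq² = 2042.85, Σpq = 3367.32
nΣpq − ΣpΣq = 20203.92 − 21713.66 = -1509.74
nΣp² − (Σp)² = 47015.52 − 44184.04 = 2831.48; nΣq² − (Σq)² = 12257.1 − 10670.89 = 1586.21
r = -1509.74 / √(2831.48 × 1586.21) = -1509.74 / 2119.2739 ≈ -0.712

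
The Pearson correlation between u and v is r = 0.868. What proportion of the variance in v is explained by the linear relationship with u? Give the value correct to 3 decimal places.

0.753

r² = (0.868)² = 0.753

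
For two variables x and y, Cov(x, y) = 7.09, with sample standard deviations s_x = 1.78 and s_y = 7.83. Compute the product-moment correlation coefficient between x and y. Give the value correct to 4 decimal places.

0.5087

r = Cov(x,y) / (s_x · s_y) = 7.09 / (1.78 × 7.83)
  = 7.09 / 13.9374 ≈ 0.5087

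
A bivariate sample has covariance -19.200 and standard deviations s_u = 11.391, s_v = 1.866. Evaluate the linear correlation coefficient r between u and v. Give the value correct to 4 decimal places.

r = Cov(u,v) / (s_u · s_v) = -19.200 / (11.391 × 1.866)
  = -19.200 / 21.2556 ≈ -0.9033

-0.9033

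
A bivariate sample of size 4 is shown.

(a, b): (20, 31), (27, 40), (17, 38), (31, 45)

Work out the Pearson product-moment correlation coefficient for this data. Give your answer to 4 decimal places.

n = 4, Σa = 95, Σb = 154, Σa² = 2379, Σb² = 6030, Σab = 3741
nΣab − ΣaΣb = 14964 − 14630 = 334
nΣa² − (Σa)² = 9516 − 9025 = 491; nΣb² − (Σb)² = 24120 − 23716 = 404
r = 334 / √(491 × 404) = 334 / 445.3807 ≈ 0.7499

0.7499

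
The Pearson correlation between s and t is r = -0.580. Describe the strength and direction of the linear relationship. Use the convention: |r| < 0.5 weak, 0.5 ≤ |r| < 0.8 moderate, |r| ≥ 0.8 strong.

moderate negative

r = -0.580 < 0 so the relationship is negative.
|r| = 0.580, which falls in the moderate range.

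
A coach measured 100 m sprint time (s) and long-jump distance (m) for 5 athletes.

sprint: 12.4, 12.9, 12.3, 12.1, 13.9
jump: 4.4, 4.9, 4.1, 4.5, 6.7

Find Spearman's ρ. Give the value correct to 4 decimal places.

0.7000

Rank sprint: 3, 4, 2, 1, 5
Rank jump: 2, 4, 1, 3, 5
d = rank(sprint) − rank(jump): 1, 0, 1, -2, 0; Σd² = 6
ρ = 1 − 6Σd² / [n(n²−1)] = 1 − 6×6 / (5×24) = 1 − 36/120 ≈ 0.7000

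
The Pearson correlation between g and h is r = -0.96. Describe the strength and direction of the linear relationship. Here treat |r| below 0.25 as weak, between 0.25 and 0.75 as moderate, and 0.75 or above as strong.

r = -0.96 < 0 so the relationship is negative.
|r| = 0.96, which falls in the strong range.

strong negative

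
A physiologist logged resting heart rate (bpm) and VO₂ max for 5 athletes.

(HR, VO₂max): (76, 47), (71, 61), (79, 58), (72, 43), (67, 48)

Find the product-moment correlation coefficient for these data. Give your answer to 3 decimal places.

n = 5, Σx = 365, Σy = 257, Σx² = 26731, Σy² = 13447, Σxy = 18797
nΣxy − ΣxΣy = 93985 − 93805 = 180
nΣx² − (Σx)² = 133655 − 133225 = 430; nΣy² − (Σy)² = 67235 − 66049 = 1186
r = 180 / √(430 × 1186) = 180 / 714.1288 ≈ 0.252

0.252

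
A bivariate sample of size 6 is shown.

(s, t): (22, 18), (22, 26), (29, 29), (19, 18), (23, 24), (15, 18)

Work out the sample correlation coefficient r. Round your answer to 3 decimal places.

n = 6, Σs = 130, Σt = 133, Σs² = 2924, Σt² = 3065, Σst = 2973
nΣst − ΣsΣt = 17838 − 17290 = 548
nΣs² − (Σs)² = 17544 − 16900 = 644; nΣt² − (Σt)² = 18390 − 17689 = 701
r = 548 / √(644 × 701) = 548 / 671.8958 ≈ 0.816

0.816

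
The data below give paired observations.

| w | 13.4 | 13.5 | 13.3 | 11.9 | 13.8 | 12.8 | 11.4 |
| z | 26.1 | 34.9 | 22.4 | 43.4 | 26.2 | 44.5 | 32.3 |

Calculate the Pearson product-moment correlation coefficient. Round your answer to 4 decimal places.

n = 7, Σw = 90.1, Σz = 229.8, Σw² = 1164.55, Σz² = 7994.52, Σwz = 2934.65
nΣwz − ΣwΣz = 20542.55 − 20704.98 = -162.43
nΣw² − (Σw)² = 8151.85 − 8118.01 = 33.84; nΣz² − (Σz)² = 55961.64 − 52808.04 = 3153.6
r = -162.43 / √(33.84 × 3153.6) = -162.43 / 326.6769 ≈ -0.4972

-0.4972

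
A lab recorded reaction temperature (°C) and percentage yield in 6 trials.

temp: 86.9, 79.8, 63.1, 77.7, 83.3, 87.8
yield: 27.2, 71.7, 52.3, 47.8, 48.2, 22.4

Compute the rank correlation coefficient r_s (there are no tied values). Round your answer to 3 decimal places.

Rank temp: 5, 3, 1, 2, 4, 6
Rank yield: 2, 6, 5, 3, 4, 1
d = rank(temp) − rank(yield): 3, -3, -4, -1, 0, 5; Σd² = 60
ρ = 1 − 6Σd² / [n(n²−1)] = 1 − 6×60 / (6×35) = 1 − 360/210 ≈ -0.714

-0.714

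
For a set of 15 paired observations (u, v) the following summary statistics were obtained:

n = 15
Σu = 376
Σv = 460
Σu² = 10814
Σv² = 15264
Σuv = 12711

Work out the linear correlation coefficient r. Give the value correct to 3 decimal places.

0.931

r = (nΣuv − ΣuΣv) / √[(nΣu² − (Σu)²)(nΣv² − (Σv)²)]
Numerator: 15×12711 − 376×460 = 17705
Denominator: √[(162210 − 141376)(228960 − 211600)] = √[20834 × 17360] = 19017.8400
r = 17705 / 19017.8400 ≈ 0.931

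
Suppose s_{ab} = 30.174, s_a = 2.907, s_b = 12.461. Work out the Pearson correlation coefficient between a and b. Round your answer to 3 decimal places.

0.833

r = Cov(a,b) / (s_a · s_b) = 30.174 / (2.907 × 12.461)
  = 30.174 / 36.2241 ≈ 0.833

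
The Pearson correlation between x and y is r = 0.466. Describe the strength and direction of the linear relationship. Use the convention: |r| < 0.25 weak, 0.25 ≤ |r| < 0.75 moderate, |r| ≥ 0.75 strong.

r = 0.466 > 0 so the relationship is positive.
|r| = 0.466, which falls in the moderate range.

moderate positive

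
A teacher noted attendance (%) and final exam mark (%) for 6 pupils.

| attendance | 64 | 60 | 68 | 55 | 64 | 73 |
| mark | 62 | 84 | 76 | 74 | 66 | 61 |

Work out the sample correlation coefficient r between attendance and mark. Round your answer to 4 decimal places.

-0.5299

n = 6, Σx = 384, Σy = 423, Σx² = 24770, Σy² = 30229, Σxy = 26923
nΣxy − ΣxΣy = 161538 − 162432 = -894
nΣx² − (Σx)² = 148620 − 147456 = 1164; nΣy² − (Σy)² = 181374 − 178929 = 2445
r = -894 / √(1164 × 2445) = -894 / 1687.0033 ≈ -0.5299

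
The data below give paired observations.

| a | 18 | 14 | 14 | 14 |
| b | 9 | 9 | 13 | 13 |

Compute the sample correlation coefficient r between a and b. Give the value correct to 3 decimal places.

-0.577

n = 4, Σa = 60, Σb = 44, Σa² = 912, Σb² = 500, Σab = 652
nΣab − ΣaΣb = 2608 − 2640 = -32
nΣa² − (Σa)² = 3648 − 3600 = 48; nΣb² − (Σb)² = 2000 − 1936 = 64
r = -32 / √(48 × 64) = -32 / 55.4256 ≈ -0.577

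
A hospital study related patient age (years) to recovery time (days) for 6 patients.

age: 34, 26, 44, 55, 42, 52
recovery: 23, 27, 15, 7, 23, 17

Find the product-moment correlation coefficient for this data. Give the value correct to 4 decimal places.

n = 6, Σx = 253, Σy = 112, Σx² = 11261, Σy² = 2350, Σxy = 4379
nΣxy − ΣxΣy = 26274 − 28336 = -2062
nΣx² − (Σx)² = 67566 − 64009 = 3557; nΣy² − (Σy)² = 14100 − 12544 = 1556
r = -2062 / √(3557 × 1556) = -2062 / 2352.5926 ≈ -0.8765

-0.8765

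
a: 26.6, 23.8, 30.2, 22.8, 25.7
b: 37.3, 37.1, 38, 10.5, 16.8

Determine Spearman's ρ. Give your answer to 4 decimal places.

Rank a: 4, 2, 5, 1, 3
Rank b: 4, 3, 5, 1, 2
d = rank(a) − rank(b): 0, -1, 0, 0, 1; Σd² = 2
ρ = 1 − 6Σd² / [n(n²−1)] = 1 − 6×2 / (5×24) = 1 − 12/120 ≈ 0.9000

0.9000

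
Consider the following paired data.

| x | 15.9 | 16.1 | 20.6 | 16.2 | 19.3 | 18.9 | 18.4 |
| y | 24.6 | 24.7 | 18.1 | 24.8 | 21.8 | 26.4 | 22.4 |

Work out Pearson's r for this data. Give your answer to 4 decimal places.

n = 7, Σx = 125.4, Σy = 162.8, Σx² = 2267.08, Σy² = 3831.86, Σxy = 2895.29
nΣxy − ΣxΣy = 20267.03 − 20415.12 = -148.09
nΣx² − (Σx)² = 15869.56 − 15725.16 = 144.4; nΣy² − (Σy)² = 26823.02 − 26503.84 = 319.18
r = -148.09 / √(144.4 × 319.18) = -148.09 / 214.6849 ≈ -0.6898

-0.6898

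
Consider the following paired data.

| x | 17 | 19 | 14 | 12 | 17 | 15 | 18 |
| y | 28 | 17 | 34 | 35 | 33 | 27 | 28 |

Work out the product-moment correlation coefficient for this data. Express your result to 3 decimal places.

-0.741

n = 7, Σx = 112, Σy = 202, Σx² = 1828, Σy² = 6056, Σxy = 3165
nΣxy − ΣxΣy = 22155 − 22624 = -469
nΣx² − (Σx)² = 12796 − 12544 = 252; nΣy² − (Σy)² = 42392 − 40804 = 1588
r = -469 / √(252 × 1588) = -469 / 632.5947 ≈ -0.741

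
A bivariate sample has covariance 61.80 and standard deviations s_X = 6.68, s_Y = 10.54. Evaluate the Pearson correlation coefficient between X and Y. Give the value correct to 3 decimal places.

r = Cov(X,Y) / (s_X · s_Y) = 61.80 / (6.68 × 10.54)
  = 61.80 / 70.4072 ≈ 0.878

0.878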